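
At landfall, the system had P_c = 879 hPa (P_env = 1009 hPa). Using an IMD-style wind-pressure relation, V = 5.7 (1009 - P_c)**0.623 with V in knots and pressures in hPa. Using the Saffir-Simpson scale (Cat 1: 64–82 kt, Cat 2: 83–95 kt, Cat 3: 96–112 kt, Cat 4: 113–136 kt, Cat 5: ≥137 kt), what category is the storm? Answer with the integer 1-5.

4

ΔP = 1009 − 879 = 130 hPa.
V ≈ 5.7 × 130^0.623 = 5.7 × 20.75 ≈ 118 kt.
118 kt falls in the Category 4 band.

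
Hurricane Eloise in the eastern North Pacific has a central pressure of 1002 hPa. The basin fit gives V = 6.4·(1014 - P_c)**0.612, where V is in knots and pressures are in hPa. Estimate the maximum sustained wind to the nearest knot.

29 kt

ΔP = 1014 − 1002 = 12 hPa.
12^0.612 ≈ 4.576.
V ≈ 6.4 × 4.576 ≈ 29.3 kt.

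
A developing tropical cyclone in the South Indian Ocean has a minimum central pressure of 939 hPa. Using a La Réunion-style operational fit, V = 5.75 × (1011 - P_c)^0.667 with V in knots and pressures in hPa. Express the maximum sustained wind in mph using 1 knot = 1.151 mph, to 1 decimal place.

ΔP = 1011 − 939 = 72 hPa.
V ≈ 5.75 × 72^0.667 = 5.75 × 17.332 ≈ 99.657 kt.
99.657 × 1.151 ≈ 114.71 mph → 114.7 mph.

114.7 mph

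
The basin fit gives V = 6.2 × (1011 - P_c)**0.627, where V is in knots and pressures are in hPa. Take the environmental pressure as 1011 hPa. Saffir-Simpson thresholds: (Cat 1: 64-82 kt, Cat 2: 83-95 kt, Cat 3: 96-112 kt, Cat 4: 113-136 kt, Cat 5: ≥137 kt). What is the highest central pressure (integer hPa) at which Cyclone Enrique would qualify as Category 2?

948 hPa

Category 2 begins at V = 83 kt.
Required ΔP = (83/6.2)^(1/0.627) = 13.387^1.595 ≈ 62.65 hPa.
P_c ≤ 1011 − 62.65 = 948.35, so the highest integer P_c is 948 hPa.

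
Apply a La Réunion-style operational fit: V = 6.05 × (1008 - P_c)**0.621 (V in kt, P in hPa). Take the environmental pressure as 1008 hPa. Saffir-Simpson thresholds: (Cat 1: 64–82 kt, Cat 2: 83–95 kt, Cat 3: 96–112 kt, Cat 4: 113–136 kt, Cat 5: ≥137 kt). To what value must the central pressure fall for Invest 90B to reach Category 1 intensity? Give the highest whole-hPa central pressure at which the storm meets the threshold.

Category 1 begins at V = 64 kt.
Required ΔP = (64/6.05)^(1/0.621) = 10.579^1.610 ≈ 44.63 hPa.
P_c ≤ 1008 − 44.63 = 963.37, so the highest integer P_c is 963 hPa.

963 hPa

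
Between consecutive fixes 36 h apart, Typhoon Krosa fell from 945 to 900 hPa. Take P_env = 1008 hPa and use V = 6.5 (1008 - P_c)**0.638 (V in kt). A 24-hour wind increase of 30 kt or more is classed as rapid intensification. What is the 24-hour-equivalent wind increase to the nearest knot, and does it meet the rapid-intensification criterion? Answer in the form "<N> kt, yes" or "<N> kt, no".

25 kt, no

V₁: ΔP = 63, V ≈ 6.5 × 63^0.638 ≈ 91.39 kt.
V₂: ΔP = 108, V ≈ 6.5 × 108^0.638 ≈ 128.90 kt.
ΔV over 36 h = 37.51 kt → 24 h equivalent = 37.51 × 24/36 ≈ 25.01 kt.
25 kt < 30 kt ⇒ not rapid intensification.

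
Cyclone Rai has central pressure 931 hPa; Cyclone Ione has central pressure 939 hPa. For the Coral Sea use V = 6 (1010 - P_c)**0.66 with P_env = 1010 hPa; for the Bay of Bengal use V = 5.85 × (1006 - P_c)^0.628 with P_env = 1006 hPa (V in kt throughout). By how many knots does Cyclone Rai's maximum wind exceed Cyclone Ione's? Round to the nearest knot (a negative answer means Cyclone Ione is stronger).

25 kt

Cyclone Rai: ΔP = 79; V ≈ 6 × 79^0.66 ≈ 107.30 kt.
Cyclone Ione: ΔP = 67; V ≈ 5.85 × 67^0.628 ≈ 82.02 kt.
Difference ≈ 107.30 − 82.02 = 25.28 → 25 kt.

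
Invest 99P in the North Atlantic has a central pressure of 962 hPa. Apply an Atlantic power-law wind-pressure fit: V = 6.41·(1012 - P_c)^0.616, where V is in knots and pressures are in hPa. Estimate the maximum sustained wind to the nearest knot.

ΔP = 1012 − 962 = 50 hPa.
50^0.616 ≈ 11.132.
V ≈ 6.41 × 11.132 ≈ 71.4 kt.

71 kt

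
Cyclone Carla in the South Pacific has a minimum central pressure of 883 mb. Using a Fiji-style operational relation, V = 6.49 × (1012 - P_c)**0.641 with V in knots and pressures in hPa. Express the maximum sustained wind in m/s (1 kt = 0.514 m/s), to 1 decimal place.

75.2 m/s

ΔP = 1012 − 883 = 129 mb.
V ≈ 6.49 × 129^0.641 = 6.49 × 22.537 ≈ 146.262 kt.
146.262 × 0.514 ≈ 75.18 m/s → 75.2 m/s.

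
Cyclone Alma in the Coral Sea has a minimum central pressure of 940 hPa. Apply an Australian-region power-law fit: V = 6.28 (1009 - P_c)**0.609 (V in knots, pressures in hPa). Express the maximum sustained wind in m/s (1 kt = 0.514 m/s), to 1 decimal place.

42.5 m/s

ΔP = 1009 − 940 = 69 hPa.
V ≈ 6.28 × 69^0.609 = 6.28 × 13.178 ≈ 82.760 kt.
82.760 × 0.514 ≈ 42.54 m/s → 42.5 m/s.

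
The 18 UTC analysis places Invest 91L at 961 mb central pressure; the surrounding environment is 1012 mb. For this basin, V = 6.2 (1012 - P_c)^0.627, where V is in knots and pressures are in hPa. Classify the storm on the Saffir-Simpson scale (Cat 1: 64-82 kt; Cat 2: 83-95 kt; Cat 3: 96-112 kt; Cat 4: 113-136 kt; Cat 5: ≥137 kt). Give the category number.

ΔP = 1012 − 961 = 51 mb.
V ≈ 6.2 × 51^0.627 = 6.2 × 11.77 ≈ 73 kt.
73 kt falls in the Category 1 band.

1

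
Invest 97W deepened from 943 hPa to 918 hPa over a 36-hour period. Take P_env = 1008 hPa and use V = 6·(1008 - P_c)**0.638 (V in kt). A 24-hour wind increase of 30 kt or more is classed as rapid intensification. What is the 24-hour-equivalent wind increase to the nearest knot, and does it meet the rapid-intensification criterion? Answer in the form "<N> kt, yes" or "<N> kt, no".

13 kt, no

V₁: ΔP = 65, V ≈ 6 × 65^0.638 ≈ 86.06 kt.
V₂: ΔP = 90, V ≈ 6 × 90^0.638 ≈ 105.92 kt.
ΔV over 36 h = 19.86 kt → 24 h equivalent = 19.86 × 24/36 ≈ 13.24 kt.
13 kt < 30 kt ⇒ not rapid intensification.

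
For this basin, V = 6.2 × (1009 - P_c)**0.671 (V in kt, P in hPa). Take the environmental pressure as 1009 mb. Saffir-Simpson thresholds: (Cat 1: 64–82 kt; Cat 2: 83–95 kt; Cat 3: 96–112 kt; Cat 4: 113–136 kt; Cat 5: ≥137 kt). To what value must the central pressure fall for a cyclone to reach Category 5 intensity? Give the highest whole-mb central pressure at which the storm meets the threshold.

Category 5 begins at V = 137 kt.
Required ΔP = (137/6.2)^(1/0.671) = 22.097^1.490 ≈ 100.80 mb.
P_c ≤ 1009 − 100.80 = 908.20, so the highest integer P_c is 908 mb.

908 mb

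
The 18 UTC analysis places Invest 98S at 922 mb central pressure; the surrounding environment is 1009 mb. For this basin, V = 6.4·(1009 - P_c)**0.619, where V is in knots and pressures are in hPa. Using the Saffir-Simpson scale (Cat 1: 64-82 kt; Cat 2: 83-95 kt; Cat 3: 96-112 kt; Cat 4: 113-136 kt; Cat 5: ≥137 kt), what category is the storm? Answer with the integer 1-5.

3

ΔP = 1009 − 922 = 87 mb.
V ≈ 6.4 × 87^0.619 = 6.4 × 15.87 ≈ 102 kt.
102 kt falls in the Category 3 band.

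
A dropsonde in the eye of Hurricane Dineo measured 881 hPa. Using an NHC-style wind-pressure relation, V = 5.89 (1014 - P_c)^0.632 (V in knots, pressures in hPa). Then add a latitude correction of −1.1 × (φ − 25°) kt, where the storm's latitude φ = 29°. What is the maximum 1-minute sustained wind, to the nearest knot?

ΔP = 1014 − 881 = 133 hPa.
133^0.632 ≈ 21.992.
V ≈ 5.89 × 21.992 ≈ 129.5 kt.
Latitude correction: −1.1 × (29 − 25) = -4.4 kt.
Corrected V ≈ 125.1 kt → 125 kt.

125 kt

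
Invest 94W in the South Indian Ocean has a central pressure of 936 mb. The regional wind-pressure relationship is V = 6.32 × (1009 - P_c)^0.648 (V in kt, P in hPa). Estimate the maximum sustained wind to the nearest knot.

102 kt

ΔP = 1009 − 936 = 73 mb.
73^0.648 ≈ 16.123.
V ≈ 6.32 × 16.123 ≈ 101.9 kt.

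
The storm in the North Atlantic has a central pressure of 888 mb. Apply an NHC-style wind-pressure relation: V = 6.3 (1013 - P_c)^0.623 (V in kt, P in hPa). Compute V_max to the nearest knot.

128 kt

ΔP = 1013 − 888 = 125 mb.
125^0.623 ≈ 20.248.
V ≈ 6.3 × 20.248 ≈ 127.6 kt.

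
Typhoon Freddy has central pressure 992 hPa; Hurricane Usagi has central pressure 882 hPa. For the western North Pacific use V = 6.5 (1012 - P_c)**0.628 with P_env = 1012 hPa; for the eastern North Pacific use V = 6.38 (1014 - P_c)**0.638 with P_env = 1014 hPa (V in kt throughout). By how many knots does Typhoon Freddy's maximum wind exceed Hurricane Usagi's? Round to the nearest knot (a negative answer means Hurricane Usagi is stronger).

-101 kt

Typhoon Freddy: ΔP = 20; V ≈ 6.5 × 20^0.628 ≈ 42.65 kt.
Hurricane Usagi: ΔP = 132; V ≈ 6.38 × 132^0.638 ≈ 143.80 kt.
Difference ≈ 42.65 − 143.80 = -101.15 → -101 kt.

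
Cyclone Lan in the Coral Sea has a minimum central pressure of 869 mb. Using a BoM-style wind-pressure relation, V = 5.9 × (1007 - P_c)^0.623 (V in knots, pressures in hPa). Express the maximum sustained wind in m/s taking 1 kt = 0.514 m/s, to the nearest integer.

65 m/s

ΔP = 1007 − 869 = 138 mb.
V ≈ 5.9 × 138^0.623 = 5.9 × 21.535 ≈ 127.056 kt.
127.056 × 0.514 ≈ 65.31 m/s → 65 m/s.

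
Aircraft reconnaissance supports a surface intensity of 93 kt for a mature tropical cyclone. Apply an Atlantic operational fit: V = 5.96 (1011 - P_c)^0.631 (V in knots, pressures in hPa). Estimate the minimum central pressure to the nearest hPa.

ΔP = (V / 5.96)^(1/0.631) = (93/5.96)^1.585.
93/5.96 = 15.604; 15.604^1.585 ≈ 77.81 hPa.
P_c = 1011 − 77.81 = 933.19 ≈ 933 hPa.

933 hPa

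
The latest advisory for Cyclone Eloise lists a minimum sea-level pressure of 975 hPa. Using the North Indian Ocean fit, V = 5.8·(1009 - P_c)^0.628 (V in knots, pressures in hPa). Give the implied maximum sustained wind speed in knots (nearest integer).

ΔP = 1009 − 975 = 34 hPa.
34^0.628 ≈ 9.157.
V ≈ 5.8 × 9.157 ≈ 53.1 kt.

53 kt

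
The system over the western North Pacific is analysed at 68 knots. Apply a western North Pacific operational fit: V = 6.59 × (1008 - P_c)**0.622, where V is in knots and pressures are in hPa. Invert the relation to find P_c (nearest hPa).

965 hPa

ΔP = (V / 6.59)^(1/0.622) = (68/6.59)^1.608.
68/6.59 = 10.319; 10.319^1.608 ≈ 42.62 hPa.
P_c = 1008 − 42.62 = 965.38 ≈ 965 hPa.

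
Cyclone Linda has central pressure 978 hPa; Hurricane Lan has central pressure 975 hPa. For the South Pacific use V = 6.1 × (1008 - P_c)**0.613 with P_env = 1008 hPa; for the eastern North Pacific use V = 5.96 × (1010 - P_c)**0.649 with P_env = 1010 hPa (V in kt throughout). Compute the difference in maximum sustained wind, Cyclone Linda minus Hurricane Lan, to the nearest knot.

Cyclone Linda: ΔP = 30; V ≈ 6.1 × 30^0.613 ≈ 49.07 kt.
Hurricane Lan: ΔP = 35; V ≈ 5.96 × 35^0.649 ≈ 59.89 kt.
Difference ≈ 49.07 − 59.89 = -10.82 → -11 kt.

-11 kt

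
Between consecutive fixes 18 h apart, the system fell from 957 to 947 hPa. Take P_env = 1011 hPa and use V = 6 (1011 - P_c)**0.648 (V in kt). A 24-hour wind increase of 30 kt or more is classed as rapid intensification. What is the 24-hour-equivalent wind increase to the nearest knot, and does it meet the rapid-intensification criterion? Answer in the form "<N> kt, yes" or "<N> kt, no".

V₁: ΔP = 54, V ≈ 6 × 54^0.648 ≈ 79.57 kt.
V₂: ΔP = 64, V ≈ 6 × 64^0.648 ≈ 88.83 kt.
ΔV over 18 h = 9.26 kt → 24 h equivalent = 9.26 × 24/18 ≈ 12.35 kt.
12 kt < 30 kt ⇒ not rapid intensification.

12 kt, no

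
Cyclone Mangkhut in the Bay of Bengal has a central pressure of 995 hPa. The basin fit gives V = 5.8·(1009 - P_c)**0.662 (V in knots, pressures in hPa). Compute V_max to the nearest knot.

ΔP = 1009 − 995 = 14 hPa.
14^0.662 ≈ 5.738.
V ≈ 5.8 × 5.738 ≈ 33.3 kt.

33 kt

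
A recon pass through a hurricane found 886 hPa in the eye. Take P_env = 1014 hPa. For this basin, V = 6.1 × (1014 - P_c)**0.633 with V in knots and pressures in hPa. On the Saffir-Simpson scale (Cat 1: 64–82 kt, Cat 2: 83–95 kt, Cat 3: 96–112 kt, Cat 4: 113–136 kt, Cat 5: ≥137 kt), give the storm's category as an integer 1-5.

ΔP = 1014 − 886 = 128 hPa.
V ≈ 6.1 × 128^0.633 = 6.1 × 21.57 ≈ 132 kt.
132 kt falls in the Category 4 band.

4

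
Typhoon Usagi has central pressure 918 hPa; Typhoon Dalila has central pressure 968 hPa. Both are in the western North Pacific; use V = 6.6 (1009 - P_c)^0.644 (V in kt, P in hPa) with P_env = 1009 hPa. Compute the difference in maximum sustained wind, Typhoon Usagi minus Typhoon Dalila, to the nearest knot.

Typhoon Usagi: ΔP = 91; V ≈ 6.6 × 91^0.644 ≈ 120.55 kt.
Typhoon Dalila: ΔP = 41; V ≈ 6.6 × 41^0.644 ≈ 72.14 kt.
Difference ≈ 120.55 − 72.14 = 48.41 → 48 kt.

48 kt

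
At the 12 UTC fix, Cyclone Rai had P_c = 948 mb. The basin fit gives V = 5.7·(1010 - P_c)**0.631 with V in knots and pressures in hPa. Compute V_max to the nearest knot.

77 kt

ΔP = 1010 − 948 = 62 mb.
62^0.631 ≈ 13.521.
V ≈ 5.7 × 13.521 ≈ 77.1 kt.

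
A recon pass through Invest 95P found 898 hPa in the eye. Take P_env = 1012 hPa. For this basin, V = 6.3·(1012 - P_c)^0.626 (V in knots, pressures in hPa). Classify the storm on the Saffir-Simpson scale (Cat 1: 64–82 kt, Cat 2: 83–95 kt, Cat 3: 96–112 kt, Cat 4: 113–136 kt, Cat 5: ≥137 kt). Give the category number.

ΔP = 1012 − 898 = 114 hPa.
V ≈ 6.3 × 114^0.626 = 6.3 × 19.39 ≈ 122 kt.
122 kt falls in the Category 4 band.

4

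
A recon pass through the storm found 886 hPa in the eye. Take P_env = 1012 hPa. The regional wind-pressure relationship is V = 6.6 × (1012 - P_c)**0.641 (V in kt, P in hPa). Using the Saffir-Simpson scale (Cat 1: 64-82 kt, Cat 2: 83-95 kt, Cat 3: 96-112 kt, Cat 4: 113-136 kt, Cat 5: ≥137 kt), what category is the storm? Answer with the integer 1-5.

5

ΔP = 1012 − 886 = 126 hPa.
V ≈ 6.6 × 126^0.641 = 6.6 × 22.20 ≈ 147 kt.
147 kt falls in the Category 5 band.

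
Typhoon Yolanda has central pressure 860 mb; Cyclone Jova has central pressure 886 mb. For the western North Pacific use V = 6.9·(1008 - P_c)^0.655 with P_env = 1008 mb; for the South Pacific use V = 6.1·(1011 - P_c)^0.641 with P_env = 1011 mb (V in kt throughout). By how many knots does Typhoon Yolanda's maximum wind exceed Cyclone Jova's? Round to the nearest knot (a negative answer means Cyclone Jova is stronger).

47 kt

Typhoon Yolanda: ΔP = 148; V ≈ 6.9 × 148^0.655 ≈ 182.13 kt.
Cyclone Jova: ΔP = 125; V ≈ 6.1 × 125^0.641 ≈ 134.73 kt.
Difference ≈ 182.13 − 134.73 = 47.40 → 47 kt.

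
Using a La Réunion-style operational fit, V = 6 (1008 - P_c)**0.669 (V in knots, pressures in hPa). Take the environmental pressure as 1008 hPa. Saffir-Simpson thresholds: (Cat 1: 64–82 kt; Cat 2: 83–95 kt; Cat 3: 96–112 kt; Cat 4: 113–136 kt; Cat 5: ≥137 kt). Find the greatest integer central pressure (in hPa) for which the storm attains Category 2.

957 hPa

Category 2 begins at V = 83 kt.
Required ΔP = (83/6)^(1/0.669) = 13.833^1.495 ≈ 50.75 hPa.
P_c ≤ 1008 − 50.75 = 957.25, so the highest integer P_c is 957 hPa.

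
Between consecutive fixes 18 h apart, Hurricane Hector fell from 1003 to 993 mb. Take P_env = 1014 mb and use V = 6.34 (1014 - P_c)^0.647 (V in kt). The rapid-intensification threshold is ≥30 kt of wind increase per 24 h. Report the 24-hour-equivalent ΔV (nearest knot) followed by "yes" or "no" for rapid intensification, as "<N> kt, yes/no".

21 kt, no

V₁: ΔP = 11, V ≈ 6.34 × 11^0.647 ≈ 29.91 kt.
V₂: ΔP = 21, V ≈ 6.34 × 21^0.647 ≈ 45.45 kt.
ΔV over 18 h = 15.54 kt → 24 h equivalent = 15.54 × 24/18 ≈ 20.72 kt.
21 kt < 30 kt ⇒ not rapid intensification.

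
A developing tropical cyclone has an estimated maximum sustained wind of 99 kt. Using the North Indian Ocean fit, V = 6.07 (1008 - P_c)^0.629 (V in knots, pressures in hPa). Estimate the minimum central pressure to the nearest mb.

ΔP = (V / 6.07)^(1/0.629) = (99/6.07)^1.590.
99/6.07 = 16.310; 16.310^1.590 ≈ 84.64 mb.
P_c = 1008 − 84.64 = 923.36 ≈ 923 mb.

923 mb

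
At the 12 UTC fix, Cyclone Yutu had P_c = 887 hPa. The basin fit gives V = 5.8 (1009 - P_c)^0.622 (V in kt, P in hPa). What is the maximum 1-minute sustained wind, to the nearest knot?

ΔP = 1009 − 887 = 122 hPa.
122^0.622 ≈ 19.848.
V ≈ 5.8 × 19.848 ≈ 115.1 kt.

115 kt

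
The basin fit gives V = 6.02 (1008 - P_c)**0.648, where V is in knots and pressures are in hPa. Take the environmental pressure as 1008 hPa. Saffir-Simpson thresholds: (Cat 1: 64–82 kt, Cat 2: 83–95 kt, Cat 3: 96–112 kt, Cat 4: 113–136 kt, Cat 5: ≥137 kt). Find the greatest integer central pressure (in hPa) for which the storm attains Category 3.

Category 3 begins at V = 96 kt.
Required ΔP = (96/6.02)^(1/0.648) = 15.947^1.543 ≈ 71.78 hPa.
P_c ≤ 1008 − 71.78 = 936.22, so the highest integer P_c is 936 hPa.

936 hPa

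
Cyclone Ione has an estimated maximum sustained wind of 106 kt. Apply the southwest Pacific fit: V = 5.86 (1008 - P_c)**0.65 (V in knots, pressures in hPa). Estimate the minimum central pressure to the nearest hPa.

922 hPa

ΔP = (V / 5.86)^(1/0.65) = (106/5.86)^1.538.
106/5.86 = 18.089; 18.089^1.538 ≈ 86.00 hPa.
P_c = 1008 − 86.00 = 922.00 ≈ 922 hPa.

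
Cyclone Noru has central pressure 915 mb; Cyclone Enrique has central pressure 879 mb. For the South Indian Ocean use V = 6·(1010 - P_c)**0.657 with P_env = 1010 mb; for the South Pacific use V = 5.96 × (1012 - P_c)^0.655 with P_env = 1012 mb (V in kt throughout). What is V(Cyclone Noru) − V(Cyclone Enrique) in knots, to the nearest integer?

-27 kt

Cyclone Noru: ΔP = 95; V ≈ 6 × 95^0.657 ≈ 119.54 kt.
Cyclone Enrique: ΔP = 133; V ≈ 5.96 × 133^0.655 ≈ 146.68 kt.
Difference ≈ 119.54 − 146.68 = -27.14 → -27 kt.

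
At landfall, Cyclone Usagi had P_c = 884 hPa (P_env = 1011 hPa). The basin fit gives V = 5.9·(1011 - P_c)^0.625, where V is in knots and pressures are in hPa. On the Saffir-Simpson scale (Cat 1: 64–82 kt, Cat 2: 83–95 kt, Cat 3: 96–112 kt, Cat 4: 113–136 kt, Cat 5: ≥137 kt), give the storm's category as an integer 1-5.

ΔP = 1011 − 884 = 127 hPa.
V ≈ 5.9 × 127^0.625 = 5.9 × 20.65 ≈ 122 kt.
122 kt falls in the Category 4 band.

4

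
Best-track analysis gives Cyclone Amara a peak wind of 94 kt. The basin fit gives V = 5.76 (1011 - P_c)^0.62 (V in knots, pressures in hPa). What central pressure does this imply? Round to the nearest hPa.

ΔP = (V / 5.76)^(1/0.62) = (94/5.76)^1.613.
94/5.76 = 16.319; 16.319^1.613 ≈ 90.36 hPa.
P_c = 1011 − 90.36 = 920.64 ≈ 921 hPa.

921 hPa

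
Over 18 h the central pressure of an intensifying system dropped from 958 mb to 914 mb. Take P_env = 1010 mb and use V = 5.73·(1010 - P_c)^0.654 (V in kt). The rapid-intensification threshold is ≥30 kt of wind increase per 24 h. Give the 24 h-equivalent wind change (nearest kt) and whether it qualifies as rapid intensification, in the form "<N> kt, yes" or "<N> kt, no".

50 kt, yes

V₁: ΔP = 52, V ≈ 5.73 × 52^0.654 ≈ 75.93 kt.
V₂: ΔP = 96, V ≈ 5.73 × 96^0.654 ≈ 113.39 kt.
ΔV over 18 h = 37.46 kt → 24 h equivalent = 37.46 × 24/18 ≈ 49.95 kt.
50 kt ≥ 30 kt ⇒ rapid intensification.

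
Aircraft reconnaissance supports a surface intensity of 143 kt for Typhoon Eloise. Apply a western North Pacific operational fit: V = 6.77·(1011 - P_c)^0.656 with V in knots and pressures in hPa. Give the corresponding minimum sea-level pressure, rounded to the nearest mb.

906 mb

ΔP = (V / 6.77)^(1/0.656) = (143/6.77)^1.524.
143/6.77 = 21.123; 21.123^1.524 ≈ 104.58 mb.
P_c = 1011 − 104.58 = 906.42 ≈ 906 mb.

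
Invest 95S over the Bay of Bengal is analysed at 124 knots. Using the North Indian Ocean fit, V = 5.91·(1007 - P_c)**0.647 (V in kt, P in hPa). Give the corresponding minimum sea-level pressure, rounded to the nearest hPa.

ΔP = (V / 5.91)^(1/0.647) = (124/5.91)^1.546.
124/5.91 = 20.981; 20.981^1.546 ≈ 110.41 hPa.
P_c = 1007 − 110.41 = 896.59 ≈ 897 hPa.

897 hPa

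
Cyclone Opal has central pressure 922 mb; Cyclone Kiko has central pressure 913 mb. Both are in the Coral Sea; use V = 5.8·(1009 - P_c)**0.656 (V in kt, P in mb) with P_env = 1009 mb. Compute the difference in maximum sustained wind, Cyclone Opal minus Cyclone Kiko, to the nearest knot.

-7 kt

Cyclone Opal: ΔP = 87; V ≈ 5.8 × 87^0.656 ≈ 108.58 kt.
Cyclone Kiko: ΔP = 96; V ≈ 5.8 × 96^0.656 ≈ 115.82 kt.
Difference ≈ 108.58 − 115.82 = -7.24 → -7 kt.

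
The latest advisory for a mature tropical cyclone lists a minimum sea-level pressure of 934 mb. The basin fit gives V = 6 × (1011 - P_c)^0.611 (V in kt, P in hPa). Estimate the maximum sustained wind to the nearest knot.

85 kt

ΔP = 1011 − 934 = 77 mb.
77^0.611 ≈ 14.212.
V ≈ 6 × 14.212 ≈ 85.3 kt.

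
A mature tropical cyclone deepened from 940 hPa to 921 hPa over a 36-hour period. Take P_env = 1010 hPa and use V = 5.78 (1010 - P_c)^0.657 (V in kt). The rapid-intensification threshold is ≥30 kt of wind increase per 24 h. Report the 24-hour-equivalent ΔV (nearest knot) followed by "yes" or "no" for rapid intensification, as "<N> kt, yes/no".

11 kt, no

V₁: ΔP = 70, V ≈ 5.78 × 70^0.657 ≈ 94.22 kt.
V₂: ΔP = 89, V ≈ 5.78 × 89^0.657 ≈ 110.33 kt.
ΔV over 36 h = 16.11 kt → 24 h equivalent = 16.11 × 24/36 ≈ 10.74 kt.
11 kt < 30 kt ⇒ not rapid intensification.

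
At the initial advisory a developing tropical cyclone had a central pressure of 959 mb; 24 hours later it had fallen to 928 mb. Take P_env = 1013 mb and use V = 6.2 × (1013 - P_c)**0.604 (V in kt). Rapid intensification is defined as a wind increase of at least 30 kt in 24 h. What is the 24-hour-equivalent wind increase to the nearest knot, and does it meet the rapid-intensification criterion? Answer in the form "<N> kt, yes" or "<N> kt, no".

22 kt, no

V₁: ΔP = 54, V ≈ 6.2 × 54^0.604 ≈ 68.99 kt.
V₂: ΔP = 85, V ≈ 6.2 × 85^0.604 ≈ 90.73 kt.
ΔV over 24 h = 21.74 kt → 24 h equivalent = 21.74 × 24/24 ≈ 21.74 kt.
22 kt < 30 kt ⇒ not rapid intensification.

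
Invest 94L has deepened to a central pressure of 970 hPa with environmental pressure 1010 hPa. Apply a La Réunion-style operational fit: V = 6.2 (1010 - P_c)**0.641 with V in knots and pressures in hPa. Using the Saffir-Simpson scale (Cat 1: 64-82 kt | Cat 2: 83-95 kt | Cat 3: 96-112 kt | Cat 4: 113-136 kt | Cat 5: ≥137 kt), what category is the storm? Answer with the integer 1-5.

1

ΔP = 1010 − 970 = 40 hPa.
V ≈ 6.2 × 40^0.641 = 6.2 × 10.64 ≈ 66 kt.
66 kt falls in the Category 1 band.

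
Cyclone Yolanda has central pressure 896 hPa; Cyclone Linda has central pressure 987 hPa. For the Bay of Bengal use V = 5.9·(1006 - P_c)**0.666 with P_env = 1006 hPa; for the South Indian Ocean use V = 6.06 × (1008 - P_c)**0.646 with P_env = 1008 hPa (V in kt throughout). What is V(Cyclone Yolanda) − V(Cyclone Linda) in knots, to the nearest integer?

92 kt

Cyclone Yolanda: ΔP = 110; V ≈ 5.9 × 110^0.666 ≈ 135.03 kt.
Cyclone Linda: ΔP = 21; V ≈ 6.06 × 21^0.646 ≈ 43.31 kt.
Difference ≈ 135.03 − 43.31 = 91.72 → 92 kt.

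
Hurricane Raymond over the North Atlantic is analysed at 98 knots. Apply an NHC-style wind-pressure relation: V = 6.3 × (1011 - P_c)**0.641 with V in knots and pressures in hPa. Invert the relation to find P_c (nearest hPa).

ΔP = (V / 6.3)^(1/0.641) = (98/6.3)^1.560.
98/6.3 = 15.556; 15.556^1.560 ≈ 72.35 hPa.
P_c = 1011 − 72.35 = 938.65 ≈ 939 hPa.

939 hPa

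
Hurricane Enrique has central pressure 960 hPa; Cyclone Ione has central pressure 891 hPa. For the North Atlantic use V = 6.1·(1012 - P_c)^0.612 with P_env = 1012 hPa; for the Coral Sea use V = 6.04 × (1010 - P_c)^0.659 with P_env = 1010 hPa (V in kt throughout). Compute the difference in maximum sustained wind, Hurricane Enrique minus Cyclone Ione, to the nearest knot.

Hurricane Enrique: ΔP = 52; V ≈ 6.1 × 52^0.612 ≈ 68.47 kt.
Cyclone Ione: ΔP = 119; V ≈ 6.04 × 119^0.659 ≈ 140.87 kt.
Difference ≈ 68.47 − 140.87 = -72.40 → -72 kt.

-72 kt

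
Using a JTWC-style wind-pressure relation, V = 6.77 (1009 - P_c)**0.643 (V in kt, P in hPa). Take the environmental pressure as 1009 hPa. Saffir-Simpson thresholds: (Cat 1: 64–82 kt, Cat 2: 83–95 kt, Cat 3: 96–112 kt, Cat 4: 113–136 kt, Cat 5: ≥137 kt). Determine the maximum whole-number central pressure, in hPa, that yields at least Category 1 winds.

976 hPa

Category 1 begins at V = 64 kt.
Required ΔP = (64/6.77)^(1/0.643) = 9.453^1.555 ≈ 32.90 hPa.
P_c ≤ 1009 − 32.90 = 976.10, so the highest integer P_c is 976 hPa.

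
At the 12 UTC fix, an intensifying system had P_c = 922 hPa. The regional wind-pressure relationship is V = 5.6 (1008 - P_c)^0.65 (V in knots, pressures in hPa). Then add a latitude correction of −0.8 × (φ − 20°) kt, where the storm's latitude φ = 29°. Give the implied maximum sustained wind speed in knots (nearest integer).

ΔP = 1008 − 922 = 86 hPa.
86^0.65 ≈ 18.089.
V ≈ 5.6 × 18.089 ≈ 101.3 kt.
Latitude correction: −0.8 × (29 − 20) = -7.2 kt.
Corrected V ≈ 94.1 kt → 94 kt.

94 kt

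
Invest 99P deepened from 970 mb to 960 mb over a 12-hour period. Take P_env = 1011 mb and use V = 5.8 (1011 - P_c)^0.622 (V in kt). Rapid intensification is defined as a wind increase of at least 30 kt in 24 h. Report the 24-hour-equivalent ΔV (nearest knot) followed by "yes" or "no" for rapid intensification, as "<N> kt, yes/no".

V₁: ΔP = 41, V ≈ 5.8 × 41^0.622 ≈ 58.42 kt.
V₂: ΔP = 51, V ≈ 5.8 × 51^0.622 ≈ 66.92 kt.
ΔV over 12 h = 8.50 kt → 24 h equivalent = 8.50 × 24/12 ≈ 17.00 kt.
17 kt < 30 kt ⇒ not rapid intensification.

17 kt, no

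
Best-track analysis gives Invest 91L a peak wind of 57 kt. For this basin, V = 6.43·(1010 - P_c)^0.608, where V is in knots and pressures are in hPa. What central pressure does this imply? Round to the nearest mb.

ΔP = (V / 6.43)^(1/0.608) = (57/6.43)^1.645.
57/6.43 = 8.865; 8.865^1.645 ≈ 36.20 mb.
P_c = 1010 − 36.20 = 973.80 ≈ 974 mb.

974 mb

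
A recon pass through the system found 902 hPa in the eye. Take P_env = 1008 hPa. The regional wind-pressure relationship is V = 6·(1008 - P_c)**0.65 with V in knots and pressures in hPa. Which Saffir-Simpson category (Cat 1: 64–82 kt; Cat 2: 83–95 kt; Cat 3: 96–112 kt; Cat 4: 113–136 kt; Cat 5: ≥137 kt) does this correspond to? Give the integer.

ΔP = 1008 − 902 = 106 hPa.
V ≈ 6 × 106^0.65 = 6 × 20.72 ≈ 124 kt.
124 kt falls in the Category 4 band.

4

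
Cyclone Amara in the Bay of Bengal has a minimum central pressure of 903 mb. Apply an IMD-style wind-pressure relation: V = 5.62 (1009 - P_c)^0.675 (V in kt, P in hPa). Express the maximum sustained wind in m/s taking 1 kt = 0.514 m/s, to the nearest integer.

67 m/s

ΔP = 1009 − 903 = 106 mb.
V ≈ 5.62 × 106^0.675 = 5.62 × 23.285 ≈ 130.863 kt.
130.863 × 0.514 ≈ 67.26 m/s → 67 m/s.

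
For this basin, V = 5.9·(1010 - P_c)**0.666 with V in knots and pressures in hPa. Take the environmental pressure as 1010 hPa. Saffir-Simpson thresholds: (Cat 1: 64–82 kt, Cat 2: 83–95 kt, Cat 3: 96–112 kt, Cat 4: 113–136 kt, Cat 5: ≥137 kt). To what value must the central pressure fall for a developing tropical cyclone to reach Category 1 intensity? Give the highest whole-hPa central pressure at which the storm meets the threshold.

Category 1 begins at V = 64 kt.
Required ΔP = (64/5.9)^(1/0.666) = 10.847^1.502 ≈ 35.85 hPa.
P_c ≤ 1010 − 35.85 = 974.15, so the highest integer P_c is 974 hPa.

974 hPa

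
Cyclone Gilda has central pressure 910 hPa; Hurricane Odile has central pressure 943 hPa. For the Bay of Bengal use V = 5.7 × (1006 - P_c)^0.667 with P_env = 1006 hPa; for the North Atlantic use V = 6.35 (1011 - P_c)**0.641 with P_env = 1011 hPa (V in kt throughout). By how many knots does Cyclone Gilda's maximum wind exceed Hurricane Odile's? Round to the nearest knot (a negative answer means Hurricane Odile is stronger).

Cyclone Gilda: ΔP = 96; V ≈ 5.7 × 96^0.667 ≈ 119.69 kt.
Hurricane Odile: ΔP = 68; V ≈ 6.35 × 68^0.641 ≈ 94.93 kt.
Difference ≈ 119.69 − 94.93 = 24.76 → 25 kt.

25 kt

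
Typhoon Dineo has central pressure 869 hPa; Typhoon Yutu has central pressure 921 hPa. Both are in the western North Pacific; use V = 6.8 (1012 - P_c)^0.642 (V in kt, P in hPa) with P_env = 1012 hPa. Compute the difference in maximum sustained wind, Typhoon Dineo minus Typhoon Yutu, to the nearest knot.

41 kt

Typhoon Dineo: ΔP = 143; V ≈ 6.8 × 143^0.642 ≈ 164.53 kt.
Typhoon Yutu: ΔP = 91; V ≈ 6.8 × 91^0.642 ≈ 123.09 kt.
Difference ≈ 164.53 − 123.09 = 41.44 → 41 kt.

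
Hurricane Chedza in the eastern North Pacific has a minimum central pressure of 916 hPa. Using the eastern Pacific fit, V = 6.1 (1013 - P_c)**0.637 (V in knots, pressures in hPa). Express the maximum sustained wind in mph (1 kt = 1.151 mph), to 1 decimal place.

129.4 mph

ΔP = 1013 − 916 = 97 hPa.
V ≈ 6.1 × 97^0.637 = 6.1 × 18.432 ≈ 112.435 kt.
112.435 × 1.151 ≈ 129.41 mph → 129.4 mph.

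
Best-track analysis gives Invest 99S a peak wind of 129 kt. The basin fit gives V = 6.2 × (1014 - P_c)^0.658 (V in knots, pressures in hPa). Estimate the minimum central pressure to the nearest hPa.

ΔP = (V / 6.2)^(1/0.658) = (129/6.2)^1.520.
129/6.2 = 20.806; 20.806^1.520 ≈ 100.77 hPa.
P_c = 1014 − 100.77 = 913.23 ≈ 913 hPa.

913 hPa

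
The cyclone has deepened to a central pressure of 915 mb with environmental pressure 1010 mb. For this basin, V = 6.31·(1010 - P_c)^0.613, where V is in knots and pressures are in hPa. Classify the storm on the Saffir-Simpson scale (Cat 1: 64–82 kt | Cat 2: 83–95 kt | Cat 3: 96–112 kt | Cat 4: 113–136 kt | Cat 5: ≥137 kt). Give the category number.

ΔP = 1010 − 915 = 95 mb.
V ≈ 6.31 × 95^0.613 = 6.31 × 16.31 ≈ 103 kt.
103 kt falls in the Category 3 band.

3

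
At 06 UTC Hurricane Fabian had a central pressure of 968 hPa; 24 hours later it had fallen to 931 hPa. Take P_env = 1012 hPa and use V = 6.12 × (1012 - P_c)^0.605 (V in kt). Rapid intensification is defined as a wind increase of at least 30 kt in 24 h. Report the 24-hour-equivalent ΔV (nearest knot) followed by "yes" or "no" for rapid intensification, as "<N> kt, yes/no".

27 kt, no

V₁: ΔP = 44, V ≈ 6.12 × 44^0.605 ≈ 60.40 kt.
V₂: ΔP = 81, V ≈ 6.12 × 81^0.605 ≈ 87.37 kt.
ΔV over 24 h = 26.97 kt → 24 h equivalent = 26.97 × 24/24 ≈ 26.97 kt.
27 kt < 30 kt ⇒ not rapid intensification.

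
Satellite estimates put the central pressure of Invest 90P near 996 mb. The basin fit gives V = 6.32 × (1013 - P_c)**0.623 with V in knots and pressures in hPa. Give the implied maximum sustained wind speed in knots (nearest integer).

ΔP = 1013 − 996 = 17 mb.
17^0.623 ≈ 5.842.
V ≈ 6.32 × 5.842 ≈ 36.9 kt.

37 kt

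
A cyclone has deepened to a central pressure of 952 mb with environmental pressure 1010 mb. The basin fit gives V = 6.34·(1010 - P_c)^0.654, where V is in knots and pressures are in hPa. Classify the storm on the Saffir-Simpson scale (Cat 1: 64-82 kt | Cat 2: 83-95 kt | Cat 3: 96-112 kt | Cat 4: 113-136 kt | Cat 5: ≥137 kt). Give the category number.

2

ΔP = 1010 − 952 = 58 mb.
V ≈ 6.34 × 58^0.654 = 6.34 × 14.23 ≈ 90 kt.
90 kt falls in the Category 2 band.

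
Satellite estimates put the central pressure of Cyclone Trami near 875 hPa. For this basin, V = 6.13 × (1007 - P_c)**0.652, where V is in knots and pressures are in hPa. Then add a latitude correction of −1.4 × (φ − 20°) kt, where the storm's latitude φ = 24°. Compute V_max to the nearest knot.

ΔP = 1007 − 875 = 132 hPa.
132^0.652 ≈ 24.133.
V ≈ 6.13 × 24.133 ≈ 147.9 kt.
Latitude correction: −1.4 × (24 − 20) = -5.6 kt.
Corrected V ≈ 142.3 kt → 142 kt.

142 kt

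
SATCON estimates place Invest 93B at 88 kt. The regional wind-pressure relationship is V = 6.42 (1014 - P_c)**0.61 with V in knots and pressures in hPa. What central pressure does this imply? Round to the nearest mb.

941 mb

ΔP = (V / 6.42)^(1/0.61) = (88/6.42)^1.639.
88/6.42 = 13.707; 13.707^1.639 ≈ 73.09 mb.
P_c = 1014 − 73.09 = 940.91 ≈ 941 mb.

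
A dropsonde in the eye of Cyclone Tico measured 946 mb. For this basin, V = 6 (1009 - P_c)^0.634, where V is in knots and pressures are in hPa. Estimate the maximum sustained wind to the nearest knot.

83 kt

ΔP = 1009 − 946 = 63 mb.
63^0.634 ≈ 13.829.
V ≈ 6 × 13.829 ≈ 83.0 kt.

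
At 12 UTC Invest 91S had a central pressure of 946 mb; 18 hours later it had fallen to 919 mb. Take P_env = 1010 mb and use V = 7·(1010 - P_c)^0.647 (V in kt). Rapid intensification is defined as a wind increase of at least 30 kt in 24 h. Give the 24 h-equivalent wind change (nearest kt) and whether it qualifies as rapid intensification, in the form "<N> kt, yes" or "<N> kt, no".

V₁: ΔP = 64, V ≈ 7 × 64^0.647 ≈ 103.20 kt.
V₂: ΔP = 91, V ≈ 7 × 91^0.647 ≈ 129.60 kt.
ΔV over 18 h = 26.40 kt → 24 h equivalent = 26.40 × 24/18 ≈ 35.20 kt.
35 kt ≥ 30 kt ⇒ rapid intensification.

35 kt, yes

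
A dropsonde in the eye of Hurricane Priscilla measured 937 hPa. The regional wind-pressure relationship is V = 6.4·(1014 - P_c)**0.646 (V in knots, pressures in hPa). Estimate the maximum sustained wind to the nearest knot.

106 kt

ΔP = 1014 − 937 = 77 hPa.
77^0.646 ≈ 16.545.
V ≈ 6.4 × 16.545 ≈ 105.9 kt.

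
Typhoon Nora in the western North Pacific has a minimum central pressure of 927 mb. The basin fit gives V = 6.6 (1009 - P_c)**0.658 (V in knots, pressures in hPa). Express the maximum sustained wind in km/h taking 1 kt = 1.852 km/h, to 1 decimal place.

222.1 km/h

ΔP = 1009 − 927 = 82 mb.
V ≈ 6.6 × 82^0.658 = 6.6 × 18.167 ≈ 119.904 kt.
119.904 × 1.852 ≈ 222.06 km/h → 222.1 km/h.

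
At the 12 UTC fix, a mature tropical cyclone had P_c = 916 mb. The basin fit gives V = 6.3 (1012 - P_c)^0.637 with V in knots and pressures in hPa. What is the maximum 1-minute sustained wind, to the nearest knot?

115 kt

ΔP = 1012 − 916 = 96 mb.
96^0.637 ≈ 18.311.
V ≈ 6.3 × 18.311 ≈ 115.4 kt.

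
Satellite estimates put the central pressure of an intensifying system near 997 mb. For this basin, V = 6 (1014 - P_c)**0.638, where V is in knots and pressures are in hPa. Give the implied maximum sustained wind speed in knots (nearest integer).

ΔP = 1014 − 997 = 17 mb.
17^0.638 ≈ 6.096.
V ≈ 6 × 6.096 ≈ 36.6 kt.

37 kt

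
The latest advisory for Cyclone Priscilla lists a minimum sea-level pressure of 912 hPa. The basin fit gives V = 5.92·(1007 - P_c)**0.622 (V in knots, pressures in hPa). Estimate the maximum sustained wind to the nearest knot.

101 kt

ΔP = 1007 − 912 = 95 hPa.
95^0.622 ≈ 16.988.
V ≈ 5.92 × 16.988 ≈ 100.6 kt.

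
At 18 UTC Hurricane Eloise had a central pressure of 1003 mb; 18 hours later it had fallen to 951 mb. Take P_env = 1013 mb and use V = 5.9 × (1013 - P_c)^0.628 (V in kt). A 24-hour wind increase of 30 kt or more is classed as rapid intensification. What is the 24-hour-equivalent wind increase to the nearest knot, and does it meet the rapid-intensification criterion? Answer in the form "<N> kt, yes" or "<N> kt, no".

V₁: ΔP = 10, V ≈ 5.9 × 10^0.628 ≈ 25.05 kt.
V₂: ΔP = 62, V ≈ 5.9 × 62^0.628 ≈ 78.79 kt.
ΔV over 18 h = 53.74 kt → 24 h equivalent = 53.74 × 24/18 ≈ 71.65 kt.
72 kt ≥ 30 kt ⇒ rapid intensification.

72 kt, yes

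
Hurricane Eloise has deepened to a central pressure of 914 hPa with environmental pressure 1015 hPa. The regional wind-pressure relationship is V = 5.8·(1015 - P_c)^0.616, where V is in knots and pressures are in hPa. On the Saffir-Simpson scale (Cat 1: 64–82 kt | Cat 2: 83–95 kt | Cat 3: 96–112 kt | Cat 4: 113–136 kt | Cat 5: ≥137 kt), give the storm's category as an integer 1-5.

ΔP = 1015 − 914 = 101 hPa.
V ≈ 5.8 × 101^0.616 = 5.8 × 17.17 ≈ 100 kt.
100 kt falls in the Category 3 band.

3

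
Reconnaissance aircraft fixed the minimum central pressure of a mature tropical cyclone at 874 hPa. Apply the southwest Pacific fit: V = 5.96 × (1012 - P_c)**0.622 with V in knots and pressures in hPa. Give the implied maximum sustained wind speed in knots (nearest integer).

ΔP = 1012 − 874 = 138 hPa.
138^0.622 ≈ 21.429.
V ≈ 5.96 × 21.429 ≈ 127.7 kt.

128 kt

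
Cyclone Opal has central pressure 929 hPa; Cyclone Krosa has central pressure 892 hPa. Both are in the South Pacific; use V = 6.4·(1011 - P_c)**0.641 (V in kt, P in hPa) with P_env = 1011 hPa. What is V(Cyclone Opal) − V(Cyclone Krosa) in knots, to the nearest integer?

-29 kt

Cyclone Opal: ΔP = 82; V ≈ 6.4 × 82^0.641 ≈ 107.88 kt.
Cyclone Krosa: ΔP = 119; V ≈ 6.4 × 119^0.641 ≈ 136.96 kt.
Difference ≈ 107.88 − 136.96 = -29.08 → -29 kt.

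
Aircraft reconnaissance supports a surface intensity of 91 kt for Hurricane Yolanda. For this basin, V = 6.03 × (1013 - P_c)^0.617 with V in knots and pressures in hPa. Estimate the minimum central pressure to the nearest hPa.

932 hPa

ΔP = (V / 6.03)^(1/0.617) = (91/6.03)^1.621.
91/6.03 = 15.091; 15.091^1.621 ≈ 81.36 hPa.
P_c = 1013 − 81.36 = 931.64 ≈ 932 hPa.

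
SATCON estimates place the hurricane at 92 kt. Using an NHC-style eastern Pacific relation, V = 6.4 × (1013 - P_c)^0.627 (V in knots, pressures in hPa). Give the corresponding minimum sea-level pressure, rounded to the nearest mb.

943 mb

ΔP = (V / 6.4)^(1/0.627) = (92/6.4)^1.595.
92/6.4 = 14.375; 14.375^1.595 ≈ 70.19 mb.
P_c = 1013 − 70.19 = 942.81 ≈ 943 mb.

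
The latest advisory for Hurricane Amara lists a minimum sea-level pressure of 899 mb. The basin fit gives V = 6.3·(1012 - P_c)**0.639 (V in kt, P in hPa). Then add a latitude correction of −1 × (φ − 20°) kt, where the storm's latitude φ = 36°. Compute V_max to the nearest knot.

ΔP = 1012 − 899 = 113 mb.
113^0.639 ≈ 20.508.
V ≈ 6.3 × 20.508 ≈ 129.2 kt.
Latitude correction: −1 × (36 − 20) = -16 kt.
Corrected V ≈ 113.2 kt → 113 kt.

113 kt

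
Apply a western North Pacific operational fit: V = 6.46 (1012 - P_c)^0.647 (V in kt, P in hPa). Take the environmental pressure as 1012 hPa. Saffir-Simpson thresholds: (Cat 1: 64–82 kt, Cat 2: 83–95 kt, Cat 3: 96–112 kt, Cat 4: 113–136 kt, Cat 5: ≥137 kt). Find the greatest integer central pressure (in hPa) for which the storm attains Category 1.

977 hPa

Category 1 begins at V = 64 kt.
Required ΔP = (64/6.46)^(1/0.647) = 9.907^1.546 ≈ 34.62 hPa.
P_c ≤ 1012 − 34.62 = 977.38, so the highest integer P_c is 977 hPa.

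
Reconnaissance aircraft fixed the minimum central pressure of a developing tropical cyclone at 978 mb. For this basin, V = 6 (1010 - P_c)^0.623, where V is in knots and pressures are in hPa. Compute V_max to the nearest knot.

52 kt

ΔP = 1010 − 978 = 32 mb.
32^0.623 ≈ 8.664.
V ≈ 6 × 8.664 ≈ 52.0 kt.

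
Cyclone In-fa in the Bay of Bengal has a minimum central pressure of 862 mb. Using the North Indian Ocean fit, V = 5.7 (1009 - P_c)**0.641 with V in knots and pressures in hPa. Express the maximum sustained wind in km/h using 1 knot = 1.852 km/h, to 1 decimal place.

258.7 km/h

ΔP = 1009 − 862 = 147 mb.
V ≈ 5.7 × 147^0.641 = 5.7 × 24.505 ≈ 139.677 kt.
139.677 × 1.852 ≈ 258.68 km/h → 258.7 km/h.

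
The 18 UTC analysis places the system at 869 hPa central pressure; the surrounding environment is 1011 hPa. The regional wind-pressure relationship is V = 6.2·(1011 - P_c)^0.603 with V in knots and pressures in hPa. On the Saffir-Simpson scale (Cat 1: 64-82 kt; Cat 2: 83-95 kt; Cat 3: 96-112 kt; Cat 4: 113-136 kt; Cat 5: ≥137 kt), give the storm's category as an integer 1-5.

ΔP = 1011 − 869 = 142 hPa.
V ≈ 6.2 × 142^0.603 = 6.2 × 19.85 ≈ 123 kt.
123 kt falls in the Category 4 band.

4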